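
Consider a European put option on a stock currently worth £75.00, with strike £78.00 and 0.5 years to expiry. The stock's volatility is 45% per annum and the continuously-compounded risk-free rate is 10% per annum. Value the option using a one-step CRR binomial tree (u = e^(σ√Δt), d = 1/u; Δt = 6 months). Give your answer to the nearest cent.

£11.14

CRR parameters: u = e^(σ√Δt) = e^(0.45·√0.5) = 1.3746, d = 1/u = 0.7275
Per-period rate: rΔt = 0.1·0.5 = 0.05, so R = e^0.05 = 1.0513
Risk-neutral probability p = (e^0.05 − 0.7275)/(1.3746 − 0.7275) = 0.3238/0.6472 = 0.5003
Terminal stock prices: S_u = 103.1, S_d = 54.56
Terminal payoffs (K − S): max(-25.1, 0) = 0, max(23.44, 0) = 23.44
Node 0 (S = 75): V_0 = e^(−0.05)·[0.5003·0.0000 + 0.4997·23.4406] = 11.1412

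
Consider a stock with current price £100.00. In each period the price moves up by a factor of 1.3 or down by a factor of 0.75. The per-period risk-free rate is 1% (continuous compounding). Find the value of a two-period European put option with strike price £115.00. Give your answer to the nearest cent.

£24.56

Risk-neutral probability p = (e^0.01 − 0.75)/(1.3 − 0.75) = 0.2601/0.5500 = 0.4728
Terminal stock prices: S_uu = 169, S_ud = 97.5, S_dd = 56.25
Terminal payoffs (K − S): max(-54, 0) = 0, max(17.5, 0) = 17.5, max(58.75, 0) = 58.75
Node u (S = 130): V_u = e^(−0.01)·[0.4728·0.0000 + 0.5272·17.5000] = 9.1339
Node d (S = 75): V_d = e^(−0.01)·[0.4728·17.5000 + 0.5272·58.7500] = 38.8557
Node 0 (S = 100): V_0 = e^(−0.01)·[0.4728·9.1339 + 0.5272·38.8557] = 24.5559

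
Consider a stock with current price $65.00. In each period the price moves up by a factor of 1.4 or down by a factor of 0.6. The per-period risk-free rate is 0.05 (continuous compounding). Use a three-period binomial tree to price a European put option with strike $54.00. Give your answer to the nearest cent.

$8.73

Risk-neutral probability p = (e^0.05 − 0.6)/(1.4 − 0.6) = 0.4513/0.8000 = 0.5641
Terminal stock prices: S_uuu = 178.4, S_uud = 76.44, S_udd = 32.76, S_ddd = 14.04
Terminal payoffs (K − S): max(-124.4, 0) = 0, max(-22.44, 0) = 0, max(21.24, 0) = 21.24, max(39.96, 0) = 39.96
Node uu (S = 127.4): V_uu = e^(−0.05)·[0.5641·0.0000 + 0.4359·0.0000] = 0.0000
Node ud (S = 54.6): V_ud = e^(−0.05)·[0.5641·0.0000 + 0.4359·21.2400] = 8.8072
Node dd (S = 23.4): V_dd = e^(−0.05)·[0.5641·21.2400 + 0.4359·39.9600] = 27.9664
Node u (S = 91): V_u = e^(−0.05)·[0.5641·0.0000 + 0.4359·8.8072] = 3.6519
Node d (S = 39): V_d = e^(−0.05)·[0.5641·8.8072 + 0.4359·27.9664] = 16.3221
Node 0 (S = 65): V_0 = e^(−0.05)·[0.5641·3.6519 + 0.4359·16.3221] = 8.7275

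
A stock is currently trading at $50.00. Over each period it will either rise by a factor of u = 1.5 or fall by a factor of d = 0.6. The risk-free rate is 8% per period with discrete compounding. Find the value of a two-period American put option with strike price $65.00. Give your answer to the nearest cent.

$19.39

Risk-neutral probability p = (1 + 0.08 − 0.6)/(1.5 − 0.6) = 0.4800/0.9000 = 0.5333
Terminal stock prices: S_uu = 112.5, S_ud = 45, S_dd = 18
Terminal payoffs (K − S): max(-47.5, 0) = 0, max(20, 0) = 20, max(47, 0) = 47
Node u (S = 75): continuation = 1/1.08·[0.5333·0.0000 + 0.4667·20.0000] = 8.6420; exercise value = 0.0000 ≤ continuation, so V_u = 8.6420
Node d (S = 30): continuation = 1/1.08·[0.5333·20.0000 + 0.4667·47.0000] = 30.1852; exercise value = 35.0000 > continuation, so V_d = 35.0000 (exercise)
Node 0 (S = 50): continuation = 1/1.08·[0.5333·8.6420 + 0.4667·35.0000] = 19.3911; exercise value = 15.0000 ≤ continuation, so V_0 = 19.3911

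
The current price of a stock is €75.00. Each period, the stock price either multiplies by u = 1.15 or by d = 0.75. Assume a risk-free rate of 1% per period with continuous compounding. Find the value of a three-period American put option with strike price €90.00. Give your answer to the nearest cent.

€19.57

Risk-neutral probability p = (e^0.01 − 0.75)/(1.15 − 0.75) = 0.2601/0.4000 = 0.6501
Terminal stock prices: S_uuu = 114.1, S_uud = 74.39, S_udd = 48.52, S_ddd = 31.64
Terminal payoffs (K − S): max(-24.07, 0) = 0, max(15.61, 0) = 15.61, max(41.48, 0) = 41.48, max(58.36, 0) = 58.36
Node uu (S = 99.19): continuation = e^(−0.01)·[0.6501·0.0000 + 0.3499·15.6094] = 5.4070; exercise value = 0.0000 ≤ continuation, so V_uu = 5.4070
Node ud (S = 64.69): continuation = e^(−0.01)·[0.6501·15.6094 + 0.3499·41.4844] = 24.4170; exercise value = 25.3125 > continuation, so V_ud = 25.3125 (exercise)
Node dd (S = 42.19): continuation = e^(−0.01)·[0.6501·41.4844 + 0.3499·58.3594] = 46.9170; exercise value = 47.8125 > continuation, so V_dd = 47.8125 (exercise)
Node u (S = 86.25): continuation = e^(−0.01)·[0.6501·5.4070 + 0.3499·25.3125] = 12.2483; exercise value = 3.7500 ≤ continuation, so V_u = 12.2483
Node d (S = 56.25): continuation = e^(−0.01)·[0.6501·25.3125 + 0.3499·47.8125] = 32.8545; exercise value = 33.7500 > continuation, so V_d = 33.7500 (exercise)
Node 0 (S = 75): continuation = e^(−0.01)·[0.6501·12.2483 + 0.3499·33.7500] = 19.5745; exercise value = 15.0000 ≤ continuation, so V_0 = 19.5745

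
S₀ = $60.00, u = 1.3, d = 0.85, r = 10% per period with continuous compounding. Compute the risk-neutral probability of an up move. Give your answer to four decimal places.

p = 0.5670

Risk-neutral probability p = (e^0.1 − 0.85)/(1.3 − 0.85) = 0.2552/0.4500 = 0.5670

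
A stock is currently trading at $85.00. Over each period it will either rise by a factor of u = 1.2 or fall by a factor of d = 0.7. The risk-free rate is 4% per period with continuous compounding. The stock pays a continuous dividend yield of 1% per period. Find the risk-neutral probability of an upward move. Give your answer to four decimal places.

Per-period risk-free factor R = e^0.04 = 1.0408; dividend-adjusted growth = e^(0.04−0.01) = 1.0305.
Risk-neutral probability p = (1.0305 − 0.7)/(1.2 − 0.7) = 0.3305/0.5000 = 0.6609

p = 0.6609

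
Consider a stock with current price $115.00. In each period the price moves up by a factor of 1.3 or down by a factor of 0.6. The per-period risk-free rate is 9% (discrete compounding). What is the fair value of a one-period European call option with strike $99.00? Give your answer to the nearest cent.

Risk-neutral probability p = (1 + 0.09 − 0.6)/(1.3 − 0.6) = 0.4900/0.7000 = 0.7000
Terminal stock prices: S_u = 149.5, S_d = 69
Terminal payoffs (S − K): max(50.5, 0) = 50.5, max(-30, 0) = 0
Node 0 (S = 115): V_0 = 1/1.09·[0.7000·50.5000 + 0.3000·0.0000] = 32.4312

$32.43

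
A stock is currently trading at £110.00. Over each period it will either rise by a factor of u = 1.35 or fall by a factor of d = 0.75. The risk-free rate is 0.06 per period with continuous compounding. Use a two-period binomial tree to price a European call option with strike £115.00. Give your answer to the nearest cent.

£20.48

Risk-neutral probability p = (e^0.06 − 0.75)/(1.35 − 0.75) = 0.3118/0.6000 = 0.5197
Terminal stock prices: S_uu = 200.5, S_ud = 111.4, S_dd = 61.88
Terminal payoffs (S − K): max(85.48, 0) = 85.48, max(-3.625, 0) = 0, max(-53.12, 0) = 0
Node u (S = 148.5): V_u = e^(−0.06)·[0.5197·85.4750 + 0.4803·0.0000] = 41.8367
Node d (S = 82.5): V_d = e^(−0.06)·[0.5197·0.0000 + 0.4803·0.0000] = 0.0000
Node 0 (S = 110): V_0 = e^(−0.06)·[0.5197·41.8367 + 0.4803·0.0000] = 20.4774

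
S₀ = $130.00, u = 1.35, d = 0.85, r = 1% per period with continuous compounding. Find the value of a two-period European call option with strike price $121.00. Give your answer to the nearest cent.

$23.66

Risk-neutral probability p = (e^0.01 − 0.85)/(1.35 − 0.85) = 0.1601/0.5000 = 0.3201
Terminal stock prices: S_uu = 236.9, S_ud = 149.2, S_dd = 93.92
Terminal payoffs (S − K): max(115.9, 0) = 115.9, max(28.17, 0) = 28.17, max(-27.08, 0) = 0
Node u (S = 175.5): V_u = e^(−0.01)·[0.3201·115.9250 + 0.6799·28.1750] = 55.7040
Node d (S = 110.5): V_d = e^(−0.01)·[0.3201·28.1750 + 0.6799·0.0000] = 8.9291
Node 0 (S = 130): V_0 = e^(−0.01)·[0.3201·55.7040 + 0.6799·8.9291] = 23.6639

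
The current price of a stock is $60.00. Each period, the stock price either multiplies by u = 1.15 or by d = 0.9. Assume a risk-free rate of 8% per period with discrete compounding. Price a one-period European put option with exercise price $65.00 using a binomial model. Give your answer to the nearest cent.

Risk-neutral probability p = (1 + 0.08 − 0.9)/(1.15 − 0.9) = 0.1800/0.2500 = 0.7200
Terminal stock prices: S_u = 69, S_d = 54
Terminal payoffs (K − S): max(-4, 0) = 0, max(11, 0) = 11
Node 0 (S = 60): V_0 = 1/1.08·[0.7200·0.0000 + 0.2800·11.0000] = 2.8519

$2.85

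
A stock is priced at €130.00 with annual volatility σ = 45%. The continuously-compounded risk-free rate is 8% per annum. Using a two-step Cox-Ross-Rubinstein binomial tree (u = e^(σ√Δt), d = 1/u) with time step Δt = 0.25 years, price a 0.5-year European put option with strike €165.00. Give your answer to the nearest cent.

CRR parameters: u = e^(σ√Δt) = e^(0.45·√0.25) = 1.2523, d = 1/u = 0.7985
Per-period rate: rΔt = 0.08·0.25 = 0.02, so R = e^0.02 = 1.0202
Risk-neutral probability p = (e^0.02 − 0.7985)/(1.2523 − 0.7985) = 0.2217/0.4538 = 0.4885
Terminal stock prices: S_uu = 203.9, S_ud = 130, S_dd = 82.89
Terminal payoffs (K − S): max(-38.88, 0) = 0, max(35, 0) = 35, max(82.11, 0) = 82.11
Node u (S = 162.8): V_u = e^(−0.02)·[0.4885·0.0000 + 0.5115·35.0000] = 17.5480
Node d (S = 103.8): V_d = e^(−0.02)·[0.4885·35.0000 + 0.5115·82.1083] = 57.9257
Node 0 (S = 130): V_0 = e^(−0.02)·[0.4885·17.5480 + 0.5115·57.9257] = 37.4447

€37.44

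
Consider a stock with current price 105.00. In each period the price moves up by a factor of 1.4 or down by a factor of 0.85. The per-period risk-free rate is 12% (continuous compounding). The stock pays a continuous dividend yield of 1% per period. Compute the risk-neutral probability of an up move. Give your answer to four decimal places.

Per-period risk-free factor R = e^0.12 = 1.1275; dividend-adjusted growth = e^(0.12−0.01) = 1.1163.
Risk-neutral probability p = (1.1163 − 0.85)/(1.4 − 0.85) = 0.2663/0.5500 = 0.4841

p = 0.4841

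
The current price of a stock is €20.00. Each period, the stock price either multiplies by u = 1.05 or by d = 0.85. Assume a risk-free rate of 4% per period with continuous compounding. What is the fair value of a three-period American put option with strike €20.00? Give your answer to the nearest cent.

Risk-neutral probability p = (e^0.04 − 0.85)/(1.05 − 0.85) = 0.1908/0.2000 = 0.9541
Terminal stock prices: S_uuu = 23.15, S_uud = 18.74, S_udd = 15.17, S_ddd = 12.28
Terminal payoffs (K − S): max(-3.153, 0) = 0, max(1.258, 0) = 1.258, max(4.828, 0) = 4.828, max(7.718, 0) = 7.718
Node uu (S = 22.05): continuation = e^(−0.04)·[0.9541·0.0000 + 0.0459·1.2575] = 0.0555; exercise value = 0.0000 ≤ continuation, so V_uu = 0.0555
Node ud (S = 17.85): continuation = e^(−0.04)·[0.9541·1.2575 + 0.0459·4.8275] = 1.3658; exercise value = 2.1500 > continuation, so V_ud = 2.1500 (exercise)
Node dd (S = 14.45): continuation = e^(−0.04)·[0.9541·4.8275 + 0.0459·7.7175] = 4.7658; exercise value = 5.5500 > continuation, so V_dd = 5.5500 (exercise)
Node u (S = 21): continuation = e^(−0.04)·[0.9541·0.0555 + 0.0459·2.1500] = 0.1458; exercise value = 0.0000 ≤ continuation, so V_u = 0.1458
Node d (S = 17): continuation = e^(−0.04)·[0.9541·2.1500 + 0.0459·5.5500] = 2.2158; exercise value = 3.0000 > continuation, so V_d = 3.0000 (exercise)
Node 0 (S = 20): continuation = e^(−0.04)·[0.9541·0.1458 + 0.0459·3.0000] = 0.2661; exercise value = 0.0000 ≤ continuation, so V_0 = 0.2661

€0.27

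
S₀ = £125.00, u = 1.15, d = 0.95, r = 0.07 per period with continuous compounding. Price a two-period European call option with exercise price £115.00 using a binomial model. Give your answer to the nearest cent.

£25.31

Risk-neutral probability p = (e^0.07 − 0.95)/(1.15 − 0.95) = 0.1225/0.2000 = 0.6125
Terminal stock prices: S_uu = 165.3, S_ud = 136.6, S_dd = 112.8
Terminal payoffs (S − K): max(50.31, 0) = 50.31, max(21.56, 0) = 21.56, max(-2.188, 0) = 0
Node u (S = 143.8): V_u = e^(−0.07)·[0.6125·50.3125 + 0.3875·21.5625] = 36.5247
Node d (S = 118.8): V_d = e^(−0.07)·[0.6125·21.5625 + 0.3875·0.0000] = 12.3150
Node 0 (S = 125): V_0 = e^(−0.07)·[0.6125·36.5247 + 0.3875·12.3150] = 25.3093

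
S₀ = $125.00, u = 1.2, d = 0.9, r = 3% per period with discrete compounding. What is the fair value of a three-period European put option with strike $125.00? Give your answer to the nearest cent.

Risk-neutral probability p = (1 + 0.03 − 0.9)/(1.2 − 0.9) = 0.1300/0.3000 = 0.4333
Terminal stock prices: S_uuu = 216, S_uud = 162, S_udd = 121.5, S_ddd = 91.13
Terminal payoffs (K − S): max(-91, 0) = 0, max(-37, 0) = 0, max(3.5, 0) = 3.5, max(33.87, 0) = 33.87
Node uu (S = 180): V_uu = 1/1.03·[0.4333·0.0000 + 0.5667·0.0000] = 0.0000
Node ud (S = 135): V_ud = 1/1.03·[0.4333·0.0000 + 0.5667·3.5000] = 1.9256
Node dd (S = 101.2): V_dd = 1/1.03·[0.4333·3.5000 + 0.5667·33.8750] = 20.1092
Node u (S = 150): V_u = 1/1.03·[0.4333·0.0000 + 0.5667·1.9256] = 1.0594
Node d (S = 112.5): V_d = 1/1.03·[0.4333·1.9256 + 0.5667·20.1092] = 11.8734
Node 0 (S = 125): V_0 = 1/1.03·[0.4333·1.0594 + 0.5667·11.8734] = 6.9780

$6.98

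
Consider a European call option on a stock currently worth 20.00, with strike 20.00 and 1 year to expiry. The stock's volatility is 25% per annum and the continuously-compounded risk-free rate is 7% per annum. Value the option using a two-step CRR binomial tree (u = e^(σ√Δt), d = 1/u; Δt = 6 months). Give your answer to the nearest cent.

2.45

CRR parameters: u = e^(σ√Δt) = e^(0.25·√0.5) = 1.1934, d = 1/u = 0.8380
Per-period rate: rΔt = 0.07·0.5 = 0.035, so R = e^0.035 = 1.0356
Risk-neutral probability p = (e^0.035 − 0.8380)/(1.1934 − 0.8380) = 0.1977/0.3554 = 0.5561
Terminal stock prices: S_uu = 28.48, S_ud = 20, S_dd = 14.04
Terminal payoffs (S − K): max(8.482, 0) = 8.482, max(0, 0) = 0, max(-5.956, 0) = 0
Node u (S = 23.87): V_u = e^(−0.035)·[0.5561·8.4824 + 0.4439·0.0000] = 4.5552
Node d (S = 16.76): V_d = e^(−0.035)·[0.5561·0.0000 + 0.4439·0.0000] = 0.0000
Node 0 (S = 20): V_0 = e^(−0.035)·[0.5561·4.5552 + 0.4439·0.0000] = 2.4462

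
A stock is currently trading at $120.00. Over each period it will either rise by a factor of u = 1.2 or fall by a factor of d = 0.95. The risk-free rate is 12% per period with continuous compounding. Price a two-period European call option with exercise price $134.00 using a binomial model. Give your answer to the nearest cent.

$16.29

Risk-neutral probability p = (e^0.12 − 0.95)/(1.2 − 0.95) = 0.1775/0.2500 = 0.7100
Terminal stock prices: S_uu = 172.8, S_ud = 136.8, S_dd = 108.3
Terminal payoffs (S − K): max(38.8, 0) = 38.8, max(2.8, 0) = 2.8, max(-25.7, 0) = 0
Node u (S = 144): V_u = e^(−0.12)·[0.7100·38.8000 + 0.2900·2.8000] = 25.1527
Node d (S = 114): V_d = e^(−0.12)·[0.7100·2.8000 + 0.2900·0.0000] = 1.7632
Node 0 (S = 120): V_0 = e^(−0.12)·[0.7100·25.1527 + 0.2900·1.7632] = 16.2922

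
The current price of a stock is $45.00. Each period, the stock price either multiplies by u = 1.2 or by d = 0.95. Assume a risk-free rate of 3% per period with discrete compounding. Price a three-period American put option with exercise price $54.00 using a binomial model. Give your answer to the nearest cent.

$9.00

Risk-neutral probability p = (1 + 0.03 − 0.95)/(1.2 − 0.95) = 0.0800/0.2500 = 0.3200
Terminal stock prices: S_uuu = 77.76, S_uud = 61.56, S_udd = 48.73, S_ddd = 38.58
Terminal payoffs (K − S): max(-23.76, 0) = 0, max(-7.56, 0) = 0, max(5.265, 0) = 5.265, max(15.42, 0) = 15.42
Node uu (S = 64.8): continuation = 1/1.03·[0.3200·0.0000 + 0.6800·0.0000] = 0.0000; exercise value = 0.0000 ≤ continuation, so V_uu = 0.0000
Node ud (S = 51.3): continuation = 1/1.03·[0.3200·0.0000 + 0.6800·5.2650] = 3.4759; exercise value = 2.7000 ≤ continuation, so V_ud = 3.4759
Node dd (S = 40.61): continuation = 1/1.03·[0.3200·5.2650 + 0.6800·15.4181] = 11.8147; exercise value = 13.3875 > continuation, so V_dd = 13.3875 (exercise)
Node u (S = 54): continuation = 1/1.03·[0.3200·0.0000 + 0.6800·3.4759] = 2.2948; exercise value = 0.0000 ≤ continuation, so V_u = 2.2948
Node d (S = 42.75): continuation = 1/1.03·[0.3200·3.4759 + 0.6800·13.3875] = 9.9182; exercise value = 11.2500 > continuation, so V_d = 11.2500 (exercise)
Node 0 (S = 45): continuation = 1/1.03·[0.3200·2.2948 + 0.6800·11.2500] = 8.1401; exercise value = 9.0000 > continuation, so V_0 = 9.0000 (exercise)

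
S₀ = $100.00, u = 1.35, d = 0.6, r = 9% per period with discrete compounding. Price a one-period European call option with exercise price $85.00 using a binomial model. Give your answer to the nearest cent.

$29.97

Risk-neutral probability p = (1 + 0.09 − 0.6)/(1.35 − 0.6) = 0.4900/0.7500 = 0.6533
Terminal stock prices: S_u = 135, S_d = 60
Terminal payoffs (S − K): max(50, 0) = 50, max(-25, 0) = 0
Node 0 (S = 100): V_0 = 1/1.09·[0.6533·50.0000 + 0.3467·0.0000] = 29.9694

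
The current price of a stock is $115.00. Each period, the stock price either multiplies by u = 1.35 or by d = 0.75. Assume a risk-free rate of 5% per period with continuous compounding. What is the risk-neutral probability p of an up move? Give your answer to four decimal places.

p = 0.5021

Risk-neutral probability p = (e^0.05 − 0.75)/(1.35 − 0.75) = 0.3013/0.6000 = 0.5021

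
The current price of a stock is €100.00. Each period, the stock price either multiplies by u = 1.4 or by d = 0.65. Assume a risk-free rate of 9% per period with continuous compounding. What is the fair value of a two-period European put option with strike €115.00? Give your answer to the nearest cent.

€19.79

Risk-neutral probability p = (e^0.09 − 0.65)/(1.4 − 0.65) = 0.4442/0.7500 = 0.5922
Terminal stock prices: S_uu = 196, S_ud = 91, S_dd = 42.25
Terminal payoffs (K − S): max(-81, 0) = 0, max(24, 0) = 24, max(72.75, 0) = 72.75
Node u (S = 140): V_u = e^(−0.09)·[0.5922·0.0000 + 0.4078·24.0000] = 8.9441
Node d (S = 65): V_d = e^(−0.09)·[0.5922·24.0000 + 0.4078·72.7500] = 40.1021
Node 0 (S = 100): V_0 = e^(−0.09)·[0.5922·8.9441 + 0.4078·40.1021] = 19.7860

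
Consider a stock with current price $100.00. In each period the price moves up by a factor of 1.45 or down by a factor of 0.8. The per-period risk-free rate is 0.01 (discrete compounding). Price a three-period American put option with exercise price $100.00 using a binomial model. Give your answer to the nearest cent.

$18.24

Risk-neutral probability p = (1 + 0.01 − 0.8)/(1.45 − 0.8) = 0.2100/0.6500 = 0.3231
Terminal stock prices: S_uuu = 304.9, S_uud = 168.2, S_udd = 92.8, S_ddd = 51.2
Terminal payoffs (K − S): max(-204.9, 0) = 0, max(-68.2, 0) = 0, max(7.2, 0) = 7.2, max(48.8, 0) = 48.8
Node uu (S = 210.2): continuation = 1/1.01·[0.3231·0.0000 + 0.6769·0.0000] = 0.0000; exercise value = 0.0000 ≤ continuation, so V_uu = 0.0000
Node ud (S = 116): continuation = 1/1.01·[0.3231·0.0000 + 0.6769·7.2000] = 4.8256; exercise value = 0.0000 ≤ continuation, so V_ud = 4.8256
Node dd (S = 64): continuation = 1/1.01·[0.3231·7.2000 + 0.6769·48.8000] = 35.0099; exercise value = 36.0000 > continuation, so V_dd = 36.0000 (exercise)
Node u (S = 145): continuation = 1/1.01·[0.3231·0.0000 + 0.6769·4.8256] = 3.2342; exercise value = 0.0000 ≤ continuation, so V_u = 3.2342
Node d (S = 80): continuation = 1/1.01·[0.3231·4.8256 + 0.6769·36.0000] = 25.6716; exercise value = 20.0000 ≤ continuation, so V_d = 25.6716
Node 0 (S = 100): continuation = 1/1.01·[0.3231·3.2342 + 0.6769·25.6716] = 18.2402; exercise value = 0.0000 ≤ continuation, so V_0 = 18.2402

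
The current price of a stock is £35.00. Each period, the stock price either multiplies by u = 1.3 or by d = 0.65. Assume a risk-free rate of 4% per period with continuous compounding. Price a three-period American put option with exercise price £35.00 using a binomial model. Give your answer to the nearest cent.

Risk-neutral probability p = (e^0.04 − 0.65)/(1.3 − 0.65) = 0.3908/0.6500 = 0.6012
Terminal stock prices: S_uuu = 76.89, S_uud = 38.45, S_udd = 19.22, S_ddd = 9.612
Terminal payoffs (K − S): max(-41.89, 0) = 0, max(-3.448, 0) = 0, max(15.78, 0) = 15.78, max(25.39, 0) = 25.39
Node uu (S = 59.15): continuation = e^(−0.04)·[0.6012·0.0000 + 0.3988·0.0000] = 0.0000; exercise value = 0.0000 ≤ continuation, so V_uu = 0.0000
Node ud (S = 29.57): continuation = e^(−0.04)·[0.6012·0.0000 + 0.3988·15.7762] = 6.0442; exercise value = 5.4250 ≤ continuation, so V_ud = 6.0442
Node dd (S = 14.79): continuation = e^(−0.04)·[0.6012·15.7762 + 0.3988·25.3881] = 18.8401; exercise value = 20.2125 > continuation, so V_dd = 20.2125 (exercise)
Node u (S = 45.5): continuation = e^(−0.04)·[0.6012·0.0000 + 0.3988·6.0442] = 2.3156; exercise value = 0.0000 ≤ continuation, so V_u = 2.3156
Node d (S = 22.75): continuation = e^(−0.04)·[0.6012·6.0442 + 0.3988·20.2125] = 11.2353; exercise value = 12.2500 > continuation, so V_d = 12.2500 (exercise)
Node 0 (S = 35): continuation = e^(−0.04)·[0.6012·2.3156 + 0.3988·12.2500] = 6.0309; exercise value = 0.0000 ≤ continuation, so V_0 = 6.0309

£6.03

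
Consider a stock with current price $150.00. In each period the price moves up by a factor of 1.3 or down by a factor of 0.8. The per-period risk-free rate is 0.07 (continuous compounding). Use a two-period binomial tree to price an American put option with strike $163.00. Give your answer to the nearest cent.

Risk-neutral probability p = (e^0.07 − 0.8)/(1.3 − 0.8) = 0.2725/0.5000 = 0.5450
Terminal stock prices: S_uu = 253.5, S_ud = 156, S_dd = 96
Terminal payoffs (K − S): max(-90.5, 0) = 0, max(7, 0) = 7, max(67, 0) = 67
Node u (S = 195): continuation = e^(−0.07)·[0.5450·0.0000 + 0.4550·7.0000] = 2.9696; exercise value = 0.0000 ≤ continuation, so V_u = 2.9696
Node d (S = 120): continuation = e^(−0.07)·[0.5450·7.0000 + 0.4550·67.0000] = 31.9802; exercise value = 43.0000 > continuation, so V_d = 43.0000 (exercise)
Node 0 (S = 150): continuation = e^(−0.07)·[0.5450·2.9696 + 0.4550·43.0000] = 19.7507; exercise value = 13.0000 ≤ continuation, so V_0 = 19.7507

$19.75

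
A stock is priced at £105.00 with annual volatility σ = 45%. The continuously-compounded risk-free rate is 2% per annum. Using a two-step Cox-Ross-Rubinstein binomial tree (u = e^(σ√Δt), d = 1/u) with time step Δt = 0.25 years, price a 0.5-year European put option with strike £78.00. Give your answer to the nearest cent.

£3.25

CRR parameters: u = e^(σ√Δt) = e^(0.45·√0.25) = 1.2523, d = 1/u = 0.7985
Per-period rate: rΔt = 0.02·0.25 = 0.005, so R = e^0.005 = 1.0050
Risk-neutral probability p = (e^0.005 − 0.7985)/(1.2523 − 0.7985) = 0.2065/0.4538 = 0.4550
Terminal stock prices: S_uu = 164.7, S_ud = 105, S_dd = 66.95
Terminal payoffs (K − S): max(-86.67, 0) = 0, max(-27, 0) = 0, max(11.05, 0) = 11.05
Node u (S = 131.5): V_u = e^(−0.005)·[0.4550·0.0000 + 0.5450·0.0000] = 0.0000
Node d (S = 83.84): V_d = e^(−0.005)·[0.4550·0.0000 + 0.5450·11.0490] = 5.9913
Node 0 (S = 105): V_0 = e^(−0.005)·[0.4550·0.0000 + 0.5450·5.9913] = 3.2488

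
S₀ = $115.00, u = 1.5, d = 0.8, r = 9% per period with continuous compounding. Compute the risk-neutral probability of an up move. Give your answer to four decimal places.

p = 0.4202

Risk-neutral probability p = (e^0.09 − 0.8)/(1.5 − 0.8) = 0.2942/0.7000 = 0.4202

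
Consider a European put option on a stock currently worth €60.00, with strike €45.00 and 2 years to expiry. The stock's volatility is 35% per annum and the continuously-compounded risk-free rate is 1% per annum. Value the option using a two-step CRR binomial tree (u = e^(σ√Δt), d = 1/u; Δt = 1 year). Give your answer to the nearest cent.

CRR parameters: u = e^(σ√Δt) = e^(0.35·√1) = 1.4191, d = 1/u = 0.7047
Per-period rate: rΔt = 0.01·1 = 0.01, so R = e^0.01 = 1.0101
Risk-neutral probability p = (e^0.01 − 0.7047)/(1.4191 − 0.7047) = 0.3054/0.7144 = 0.4275
Terminal stock prices: S_uu = 120.8, S_ud = 60, S_dd = 29.8
Terminal payoffs (K − S): max(-75.83, 0) = 0, max(-15, 0) = 0, max(15.2, 0) = 15.2
Node u (S = 85.14): V_u = e^(−0.01)·[0.4275·0.0000 + 0.5725·0.0000] = 0.0000
Node d (S = 42.28): V_d = e^(−0.01)·[0.4275·0.0000 + 0.5725·15.2049] = 8.6189
Node 0 (S = 60): V_0 = e^(−0.01)·[0.4275·0.0000 + 0.5725·8.6189] = 4.8857

€4.89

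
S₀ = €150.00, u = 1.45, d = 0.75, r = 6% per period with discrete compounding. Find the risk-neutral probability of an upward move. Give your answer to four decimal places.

Risk-neutral probability p = (1 + 0.06 − 0.75)/(1.45 − 0.75) = 0.3100/0.7000 = 0.4429

p = 0.4429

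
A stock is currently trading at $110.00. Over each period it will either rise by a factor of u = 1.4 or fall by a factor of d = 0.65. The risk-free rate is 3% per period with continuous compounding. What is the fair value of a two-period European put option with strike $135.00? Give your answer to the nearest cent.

Risk-neutral probability p = (e^0.03 − 0.65)/(1.4 − 0.65) = 0.3805/0.7500 = 0.5073
Terminal stock prices: S_uu = 215.6, S_ud = 100.1, S_dd = 46.48
Terminal payoffs (K − S): max(-80.6, 0) = 0, max(34.9, 0) = 34.9, max(88.53, 0) = 88.53
Node u (S = 154): V_u = e^(−0.03)·[0.5073·0.0000 + 0.4927·34.9000] = 16.6880
Node d (S = 71.5): V_d = e^(−0.03)·[0.5073·34.9000 + 0.4927·88.5250] = 59.5101
Node 0 (S = 110): V_0 = e^(−0.03)·[0.5073·16.6880 + 0.4927·59.5101] = 36.6708

$36.67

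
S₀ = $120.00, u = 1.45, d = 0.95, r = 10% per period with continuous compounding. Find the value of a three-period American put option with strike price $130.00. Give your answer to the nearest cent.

$10.00

Risk-neutral probability p = (e^0.1 − 0.95)/(1.45 − 0.95) = 0.1552/0.5000 = 0.3103
Terminal stock prices: S_uuu = 365.8, S_uud = 239.7, S_udd = 157, S_ddd = 102.9
Terminal payoffs (K − S): max(-235.8, 0) = 0, max(-109.7, 0) = 0, max(-27.03, 0) = 0, max(27.12, 0) = 27.12
Node uu (S = 252.3): continuation = e^(−0.1)·[0.3103·0.0000 + 0.6897·0.0000] = 0.0000; exercise value = 0.0000 ≤ continuation, so V_uu = 0.0000
Node ud (S = 165.3): continuation = e^(−0.1)·[0.3103·0.0000 + 0.6897·0.0000] = 0.0000; exercise value = 0.0000 ≤ continuation, so V_ud = 0.0000
Node dd (S = 108.3): continuation = e^(−0.1)·[0.3103·0.0000 + 0.6897·27.1150] = 16.9205; exercise value = 21.7000 > continuation, so V_dd = 21.7000 (exercise)
Node u (S = 174): continuation = e^(−0.1)·[0.3103·0.0000 + 0.6897·0.0000] = 0.0000; exercise value = 0.0000 ≤ continuation, so V_u = 0.0000
Node d (S = 114): continuation = e^(−0.1)·[0.3103·0.0000 + 0.6897·21.7000] = 13.5414; exercise value = 16.0000 > continuation, so V_d = 16.0000 (exercise)
Node 0 (S = 120): continuation = e^(−0.1)·[0.3103·0.0000 + 0.6897·16.0000] = 9.9845; exercise value = 10.0000 > continuation, so V_0 = 10.0000 (exercise)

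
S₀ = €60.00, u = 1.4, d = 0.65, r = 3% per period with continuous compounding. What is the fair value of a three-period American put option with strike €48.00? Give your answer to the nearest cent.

€7.99

Risk-neutral probability p = (e^0.03 − 0.65)/(1.4 − 0.65) = 0.3805/0.7500 = 0.5073
Terminal stock prices: S_uuu = 164.6, S_uud = 76.44, S_udd = 35.49, S_ddd = 16.48
Terminal payoffs (K − S): max(-116.6, 0) = 0, max(-28.44, 0) = 0, max(12.51, 0) = 12.51, max(31.52, 0) = 31.52
Node uu (S = 117.6): continuation = e^(−0.03)·[0.5073·0.0000 + 0.4927·0.0000] = 0.0000; exercise value = 0.0000 ≤ continuation, so V_uu = 0.0000
Node ud (S = 54.6): continuation = e^(−0.03)·[0.5073·0.0000 + 0.4927·12.5100] = 5.9818; exercise value = 0.0000 ≤ continuation, so V_ud = 5.9818
Node dd (S = 25.35): continuation = e^(−0.03)·[0.5073·12.5100 + 0.4927·31.5225] = 21.2314; exercise value = 22.6500 > continuation, so V_dd = 22.6500 (exercise)
Node u (S = 84): continuation = e^(−0.03)·[0.5073·0.0000 + 0.4927·5.9818] = 2.8603; exercise value = 0.0000 ≤ continuation, so V_u = 2.8603
Node d (S = 39): continuation = e^(−0.03)·[0.5073·5.9818 + 0.4927·22.6500] = 13.7752; exercise value = 9.0000 ≤ continuation, so V_d = 13.7752
Node 0 (S = 60): continuation = e^(−0.03)·[0.5073·2.8603 + 0.4927·13.7752] = 7.9949; exercise value = 0.0000 ≤ continuation, so V_0 = 7.9949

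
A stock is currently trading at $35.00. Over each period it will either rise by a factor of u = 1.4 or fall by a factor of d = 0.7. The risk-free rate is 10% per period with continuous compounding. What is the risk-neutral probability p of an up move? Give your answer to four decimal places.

Risk-neutral probability p = (e^0.1 − 0.7)/(1.4 − 0.7) = 0.4052/0.7000 = 0.5788

p = 0.5788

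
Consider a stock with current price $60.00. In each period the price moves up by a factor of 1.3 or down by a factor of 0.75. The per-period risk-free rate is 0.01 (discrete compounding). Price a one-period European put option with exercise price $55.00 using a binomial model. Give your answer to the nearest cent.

Risk-neutral probability p = (1 + 0.01 − 0.75)/(1.3 − 0.75) = 0.2600/0.5500 = 0.4727
Terminal stock prices: S_u = 78, S_d = 45
Terminal payoffs (K − S): max(-23, 0) = 0, max(10, 0) = 10
Node 0 (S = 60): V_0 = 1/1.01·[0.4727·0.0000 + 0.5273·10.0000] = 5.2205

$5.22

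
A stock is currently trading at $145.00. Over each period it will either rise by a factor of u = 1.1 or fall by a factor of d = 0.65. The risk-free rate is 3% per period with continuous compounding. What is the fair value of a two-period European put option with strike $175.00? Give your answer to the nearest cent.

Risk-neutral probability p = (e^0.03 − 0.65)/(1.1 − 0.65) = 0.3805/0.4500 = 0.8455
Terminal stock prices: S_uu = 175.5, S_ud = 103.7, S_dd = 61.26
Terminal payoffs (K − S): max(-0.45, 0) = 0, max(71.33, 0) = 71.33, max(113.7, 0) = 113.7
Node u (S = 159.5): V_u = e^(−0.03)·[0.8455·0.0000 + 0.1545·71.3250] = 10.6972
Node d (S = 94.25): V_d = e^(−0.03)·[0.8455·71.3250 + 0.1545·113.7375] = 75.5780
Node 0 (S = 145): V_0 = e^(−0.03)·[0.8455·10.6972 + 0.1545·75.5780] = 20.1117

$20.11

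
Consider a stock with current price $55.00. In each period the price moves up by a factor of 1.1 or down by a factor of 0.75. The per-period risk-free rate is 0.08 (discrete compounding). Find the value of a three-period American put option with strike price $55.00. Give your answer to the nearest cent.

Risk-neutral probability p = (1 + 0.08 − 0.75)/(1.1 − 0.75) = 0.3300/0.3500 = 0.9429
Terminal stock prices: S_uuu = 73.21, S_uud = 49.91, S_udd = 34.03, S_ddd = 23.2
Terminal payoffs (K − S): max(-18.21, 0) = 0, max(5.087, 0) = 5.087, max(20.97, 0) = 20.97, max(31.8, 0) = 31.8
Node uu (S = 66.55): continuation = 1/1.08·[0.9429·0.0000 + 0.0571·5.0875] = 0.2692; exercise value = 0.0000 ≤ continuation, so V_uu = 0.2692
Node ud (S = 45.38): continuation = 1/1.08·[0.9429·5.0875 + 0.0571·20.9687] = 5.5509; exercise value = 9.6250 > continuation, so V_ud = 9.6250 (exercise)
Node dd (S = 30.94): continuation = 1/1.08·[0.9429·20.9687 + 0.0571·31.7969] = 19.9884; exercise value = 24.0625 > continuation, so V_dd = 24.0625 (exercise)
Node u (S = 60.5): continuation = 1/1.08·[0.9429·0.2692 + 0.0571·9.6250] = 0.7443; exercise value = 0.0000 ≤ continuation, so V_u = 0.7443
Node d (S = 41.25): continuation = 1/1.08·[0.9429·9.6250 + 0.0571·24.0625] = 9.6759; exercise value = 13.7500 > continuation, so V_d = 13.7500 (exercise)
Node 0 (S = 55): continuation = 1/1.08·[0.9429·0.7443 + 0.0571·13.7500] = 1.3773; exercise value = 0.0000 ≤ continuation, so V_0 = 1.3773

$1.38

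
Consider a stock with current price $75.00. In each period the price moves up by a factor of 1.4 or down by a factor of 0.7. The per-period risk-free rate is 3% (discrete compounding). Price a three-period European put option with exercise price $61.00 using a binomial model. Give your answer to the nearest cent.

$8.22

Risk-neutral probability p = (1 + 0.03 − 0.7)/(1.4 − 0.7) = 0.3300/0.7000 = 0.4714
Terminal stock prices: S_uuu = 205.8, S_uud = 102.9, S_udd = 51.45, S_ddd = 25.72
Terminal payoffs (K − S): max(-144.8, 0) = 0, max(-41.9, 0) = 0, max(9.55, 0) = 9.55, max(35.28, 0) = 35.28
Node uu (S = 147): V_uu = 1/1.03·[0.4714·0.0000 + 0.5286·0.0000] = 0.0000
Node ud (S = 73.5): V_ud = 1/1.03·[0.4714·0.0000 + 0.5286·9.5500] = 4.9008
Node dd (S = 36.75): V_dd = 1/1.03·[0.4714·9.5500 + 0.5286·35.2750] = 22.4733
Node u (S = 105): V_u = 1/1.03·[0.4714·0.0000 + 0.5286·4.9008] = 2.5150
Node d (S = 52.5): V_d = 1/1.03·[0.4714·4.9008 + 0.5286·22.4733] = 13.7759
Node 0 (S = 75): V_0 = 1/1.03·[0.4714·2.5150 + 0.5286·13.7759] = 8.2205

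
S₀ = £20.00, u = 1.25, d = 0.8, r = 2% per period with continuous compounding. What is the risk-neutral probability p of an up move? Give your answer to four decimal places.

p = 0.4893

Risk-neutral probability p = (e^0.02 − 0.8)/(1.25 − 0.8) = 0.2202/0.4500 = 0.4893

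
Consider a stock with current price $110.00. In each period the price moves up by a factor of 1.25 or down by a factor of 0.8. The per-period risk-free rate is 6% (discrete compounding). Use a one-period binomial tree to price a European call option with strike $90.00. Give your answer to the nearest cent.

$25.89

Risk-neutral probability p = (1 + 0.06 − 0.8)/(1.25 − 0.8) = 0.2600/0.4500 = 0.5778
Terminal stock prices: S_u = 137.5, S_d = 88
Terminal payoffs (S − K): max(47.5, 0) = 47.5, max(-2, 0) = 0
Node 0 (S = 110): V_0 = 1/1.06·[0.5778·47.5000 + 0.4222·0.0000] = 25.8910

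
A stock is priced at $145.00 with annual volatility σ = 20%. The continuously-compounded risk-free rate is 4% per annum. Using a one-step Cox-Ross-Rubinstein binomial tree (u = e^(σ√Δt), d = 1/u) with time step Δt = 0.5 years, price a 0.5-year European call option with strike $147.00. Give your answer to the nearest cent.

CRR parameters: u = e^(σ√Δt) = e^(0.2·√0.5) = 1.1519, d = 1/u = 0.8681
Per-period rate: rΔt = 0.04·0.5 = 0.02, so R = e^0.02 = 1.0202
Risk-neutral probability p = (e^0.02 − 0.8681)/(1.1519 − 0.8681) = 0.1521/0.2838 = 0.5359
Terminal stock prices: S_u = 167, S_d = 125.9
Terminal payoffs (S − K): max(20.03, 0) = 20.03, max(-21.12, 0) = 0
Node 0 (S = 145): V_0 = e^(−0.02)·[0.5359·20.0269 + 0.4641·0.0000] = 10.5197

$10.52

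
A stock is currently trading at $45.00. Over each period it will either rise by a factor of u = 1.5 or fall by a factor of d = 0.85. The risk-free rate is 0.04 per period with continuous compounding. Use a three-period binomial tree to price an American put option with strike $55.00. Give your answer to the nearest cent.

Risk-neutral probability p = (e^0.04 − 0.85)/(1.5 − 0.85) = 0.1908/0.6500 = 0.2936
Terminal stock prices: S_uuu = 151.9, S_uud = 86.06, S_udd = 48.77, S_ddd = 27.64
Terminal payoffs (K − S): max(-96.88, 0) = 0, max(-31.06, 0) = 0, max(6.231, 0) = 6.231, max(27.36, 0) = 27.36
Node uu (S = 101.2): continuation = e^(−0.04)·[0.2936·0.0000 + 0.7064·0.0000] = 0.0000; exercise value = 0.0000 ≤ continuation, so V_uu = 0.0000
Node ud (S = 57.38): continuation = e^(−0.04)·[0.2936·0.0000 + 0.7064·6.2313] = 4.2294; exercise value = 0.0000 ≤ continuation, so V_ud = 4.2294
Node dd (S = 32.51): continuation = e^(−0.04)·[0.2936·6.2313 + 0.7064·27.3644] = 20.3309; exercise value = 22.4875 > continuation, so V_dd = 22.4875 (exercise)
Node u (S = 67.5): continuation = e^(−0.04)·[0.2936·0.0000 + 0.7064·4.2294] = 2.8707; exercise value = 0.0000 ≤ continuation, so V_u = 2.8707
Node d (S = 38.25): continuation = e^(−0.04)·[0.2936·4.2294 + 0.7064·22.4875] = 16.4562; exercise value = 16.7500 > continuation, so V_d = 16.7500 (exercise)
Node 0 (S = 45): continuation = e^(−0.04)·[0.2936·2.8707 + 0.7064·16.7500] = 12.1786; exercise value = 10.0000 ≤ continuation, so V_0 = 12.1786

$12.18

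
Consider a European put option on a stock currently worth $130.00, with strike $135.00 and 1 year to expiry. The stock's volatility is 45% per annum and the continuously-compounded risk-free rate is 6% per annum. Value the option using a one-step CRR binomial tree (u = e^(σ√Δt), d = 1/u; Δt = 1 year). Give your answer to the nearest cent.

$26.71

CRR parameters: u = e^(σ√Δt) = e^(0.45·√1) = 1.5683, d = 1/u = 0.6376
Per-period rate: rΔt = 0.06·1 = 0.06, so R = e^0.06 = 1.0618
Risk-neutral probability p = (e^0.06 − 0.6376)/(1.5683 − 0.6376) = 0.4242/0.9307 = 0.4558
Terminal stock prices: S_u = 203.9, S_d = 82.89
Terminal payoffs (K − S): max(-68.88, 0) = 0, max(52.11, 0) = 52.11
Node 0 (S = 130): V_0 = e^(−0.06)·[0.4558·0.0000 + 0.5442·52.1083] = 26.7058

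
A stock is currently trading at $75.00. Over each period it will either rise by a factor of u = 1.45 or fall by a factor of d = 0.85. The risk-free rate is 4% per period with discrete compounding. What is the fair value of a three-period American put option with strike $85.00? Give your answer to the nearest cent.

Risk-neutral probability p = (1 + 0.04 − 0.85)/(1.45 − 0.85) = 0.1900/0.6000 = 0.3167
Terminal stock prices: S_uuu = 228.6, S_uud = 134, S_udd = 78.57, S_ddd = 46.06
Terminal payoffs (K − S): max(-143.6, 0) = 0, max(-49.03, 0) = 0, max(6.428, 0) = 6.428, max(38.94, 0) = 38.94
Node uu (S = 157.7): continuation = 1/1.04·[0.3167·0.0000 + 0.6833·0.0000] = 0.0000; exercise value = 0.0000 ≤ continuation, so V_uu = 0.0000
Node ud (S = 92.44): continuation = 1/1.04·[0.3167·0.0000 + 0.6833·6.4281] = 4.2236; exercise value = 0.0000 ≤ continuation, so V_ud = 4.2236
Node dd (S = 54.19): continuation = 1/1.04·[0.3167·6.4281 + 0.6833·38.9406] = 27.5433; exercise value = 30.8125 > continuation, so V_dd = 30.8125 (exercise)
Node u (S = 108.8): continuation = 1/1.04·[0.3167·0.0000 + 0.6833·4.2236] = 2.7751; exercise value = 0.0000 ≤ continuation, so V_u = 2.7751
Node d (S = 63.75): continuation = 1/1.04·[0.3167·4.2236 + 0.6833·30.8125] = 21.5314; exercise value = 21.2500 ≤ continuation, so V_d = 21.5314
Node 0 (S = 75): continuation = 1/1.04·[0.3167·2.7751 + 0.6833·21.5314] = 14.9922; exercise value = 10.0000 ≤ continuation, so V_0 = 14.9922

$14.99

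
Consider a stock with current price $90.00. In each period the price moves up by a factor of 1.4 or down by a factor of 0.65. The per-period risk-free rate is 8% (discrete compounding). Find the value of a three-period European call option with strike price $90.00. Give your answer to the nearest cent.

Risk-neutral probability p = (1 + 0.08 − 0.65)/(1.4 − 0.65) = 0.4300/0.7500 = 0.5733
Terminal stock prices: S_uuu = 247, S_uud = 114.7, S_udd = 53.23, S_ddd = 24.72
Terminal payoffs (S − K): max(157, 0) = 157, max(24.66, 0) = 24.66, max(-36.77, 0) = 0, max(-65.28, 0) = 0
Node uu (S = 176.4): V_uu = 1/1.08·[0.5733·156.9600 + 0.4267·24.6600] = 93.0667
Node ud (S = 81.9): V_ud = 1/1.08·[0.5733·24.6600 + 0.4267·0.0000] = 13.0911
Node dd (S = 38.03): V_dd = 1/1.08·[0.5733·0.0000 + 0.4267·0.0000] = 0.0000
Node u (S = 126): V_u = 1/1.08·[0.5733·93.0667 + 0.4267·13.0911] = 54.5776
Node d (S = 58.5): V_d = 1/1.08·[0.5733·13.0911 + 0.4267·0.0000] = 6.9496
Node 0 (S = 90): V_0 = 1/1.08·[0.5733·54.5776 + 0.4267·6.9496] = 31.7188

$31.72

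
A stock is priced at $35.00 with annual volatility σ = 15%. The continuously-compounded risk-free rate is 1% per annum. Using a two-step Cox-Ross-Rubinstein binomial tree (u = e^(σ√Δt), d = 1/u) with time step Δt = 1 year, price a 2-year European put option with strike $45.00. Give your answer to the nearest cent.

$9.65

CRR parameters: u = e^(σ√Δt) = e^(0.15·√1) = 1.1618, d = 1/u = 0.8607
Per-period rate: rΔt = 0.01·1 = 0.01, so R = e^0.01 = 1.0101
Risk-neutral probability p = (e^0.01 − 0.8607)/(1.1618 − 0.8607) = 0.1493/0.3011 = 0.4959
Terminal stock prices: S_uu = 47.25, S_ud = 35, S_dd = 25.93
Terminal payoffs (K − S): max(-2.245, 0) = 0, max(10, 0) = 10, max(19.07, 0) = 19.07
Node u (S = 40.66): V_u = e^(−0.01)·[0.4959·0.0000 + 0.5041·10.0000] = 4.9904
Node d (S = 30.12): V_d = e^(−0.01)·[0.4959·10.0000 + 0.5041·19.0714] = 14.4275
Node 0 (S = 35): V_0 = e^(−0.01)·[0.4959·4.9904 + 0.5041·14.4275] = 9.6502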